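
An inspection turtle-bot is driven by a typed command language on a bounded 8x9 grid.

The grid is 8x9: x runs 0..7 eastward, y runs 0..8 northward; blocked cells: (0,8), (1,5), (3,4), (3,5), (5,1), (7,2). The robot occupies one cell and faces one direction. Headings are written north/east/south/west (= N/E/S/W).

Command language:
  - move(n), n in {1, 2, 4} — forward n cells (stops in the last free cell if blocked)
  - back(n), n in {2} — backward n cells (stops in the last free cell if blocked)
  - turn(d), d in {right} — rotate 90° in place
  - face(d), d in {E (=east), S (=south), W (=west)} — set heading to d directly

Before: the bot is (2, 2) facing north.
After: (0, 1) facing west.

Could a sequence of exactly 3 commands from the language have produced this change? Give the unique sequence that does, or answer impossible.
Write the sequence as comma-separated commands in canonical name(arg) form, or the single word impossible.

checked all 3-command options: none fits.

impossible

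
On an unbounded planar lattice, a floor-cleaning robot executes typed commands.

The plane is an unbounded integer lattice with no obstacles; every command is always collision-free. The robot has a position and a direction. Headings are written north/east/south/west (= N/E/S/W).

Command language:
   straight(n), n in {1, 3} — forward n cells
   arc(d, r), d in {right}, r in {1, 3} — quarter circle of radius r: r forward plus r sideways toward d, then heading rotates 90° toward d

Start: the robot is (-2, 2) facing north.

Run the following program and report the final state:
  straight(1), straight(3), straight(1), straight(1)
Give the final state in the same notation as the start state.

t0: (-2, 2) facing north
[1] after straight(1): (-2, 3) facing north
[2] after straight(3): (-2, 6) facing north
[3] after straight(1): (-2, 7) facing north
[4] after straight(1): (-2, 8) facing north

(-2, 8) facing north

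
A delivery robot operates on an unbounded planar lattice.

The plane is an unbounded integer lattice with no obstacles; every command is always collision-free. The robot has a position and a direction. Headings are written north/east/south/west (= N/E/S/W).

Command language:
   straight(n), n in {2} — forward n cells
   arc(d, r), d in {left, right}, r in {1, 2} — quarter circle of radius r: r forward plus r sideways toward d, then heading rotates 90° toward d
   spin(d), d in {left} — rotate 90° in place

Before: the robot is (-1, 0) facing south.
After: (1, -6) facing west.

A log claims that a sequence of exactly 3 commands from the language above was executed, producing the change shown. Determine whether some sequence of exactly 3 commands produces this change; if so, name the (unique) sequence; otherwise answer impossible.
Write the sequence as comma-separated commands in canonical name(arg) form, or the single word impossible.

arc(left, 2), arc(right, 2), arc(right, 2)

key: position moved to (1,-6) AND the heading swung to W — translation plus rotation needed
initial: (-1, 0) facing south
[1] after arc(left, 2): (1, -2) facing east
[2] after arc(right, 2): (3, -4) facing south
[3] after arc(right, 2): (1, -6) facing west
no other 3-command option fits: unique.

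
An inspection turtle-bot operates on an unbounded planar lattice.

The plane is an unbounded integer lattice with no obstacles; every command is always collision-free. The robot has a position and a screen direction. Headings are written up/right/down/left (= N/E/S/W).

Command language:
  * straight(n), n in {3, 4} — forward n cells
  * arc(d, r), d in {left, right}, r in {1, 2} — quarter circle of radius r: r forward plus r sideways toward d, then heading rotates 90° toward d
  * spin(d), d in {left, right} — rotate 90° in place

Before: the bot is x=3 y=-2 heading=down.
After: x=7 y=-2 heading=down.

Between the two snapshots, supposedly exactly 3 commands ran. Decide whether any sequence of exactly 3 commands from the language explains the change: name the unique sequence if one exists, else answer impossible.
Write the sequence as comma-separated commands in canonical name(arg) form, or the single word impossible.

key: running spin(right) before spin(left) would end elsewhere — order is forced
begin: x=3 y=-2 heading=down
step 1 (spin(left)): x=3 y=-2 heading=right
step 2 (straight(4)): x=7 y=-2 heading=right
step 3 (spin(right)): x=7 y=-2 heading=down
all 512 alternatives checked — unique.

spin(left), straight(4), spin(right)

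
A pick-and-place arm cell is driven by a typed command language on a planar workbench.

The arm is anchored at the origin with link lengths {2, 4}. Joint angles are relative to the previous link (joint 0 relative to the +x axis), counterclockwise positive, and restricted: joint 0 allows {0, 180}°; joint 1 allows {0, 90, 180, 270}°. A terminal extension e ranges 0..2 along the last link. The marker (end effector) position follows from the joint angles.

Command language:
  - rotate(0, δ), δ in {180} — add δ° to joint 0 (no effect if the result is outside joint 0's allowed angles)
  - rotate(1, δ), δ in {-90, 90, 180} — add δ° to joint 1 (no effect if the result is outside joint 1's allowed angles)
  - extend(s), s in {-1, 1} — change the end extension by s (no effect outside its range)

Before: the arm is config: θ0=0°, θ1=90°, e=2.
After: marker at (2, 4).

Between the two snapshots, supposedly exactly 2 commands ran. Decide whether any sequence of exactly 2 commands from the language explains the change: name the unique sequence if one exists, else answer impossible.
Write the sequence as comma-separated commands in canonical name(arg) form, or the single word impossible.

begin: config: θ0=0°, θ1=90°, e=2
[1] after extend(-1): config: θ0=0°, θ1=90°, e=1
[2] after extend(-1): config: θ0=0°, θ1=90°, e=0
no other 2-command option fits: unique.

extend(-1), extend(-1)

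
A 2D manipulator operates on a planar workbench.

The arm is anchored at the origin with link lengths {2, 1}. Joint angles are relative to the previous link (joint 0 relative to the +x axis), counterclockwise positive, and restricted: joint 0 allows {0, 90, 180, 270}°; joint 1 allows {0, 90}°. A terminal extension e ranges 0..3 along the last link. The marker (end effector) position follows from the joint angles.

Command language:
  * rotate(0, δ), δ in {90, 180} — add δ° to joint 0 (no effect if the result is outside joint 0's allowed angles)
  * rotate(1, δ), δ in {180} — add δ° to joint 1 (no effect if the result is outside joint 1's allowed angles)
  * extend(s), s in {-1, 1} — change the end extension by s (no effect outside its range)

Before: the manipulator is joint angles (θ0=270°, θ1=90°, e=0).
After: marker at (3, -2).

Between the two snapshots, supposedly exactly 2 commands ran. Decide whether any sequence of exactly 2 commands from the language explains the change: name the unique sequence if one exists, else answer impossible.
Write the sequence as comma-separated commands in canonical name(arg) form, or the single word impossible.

from: joint angles (θ0=270°, θ1=90°, e=0)
[1] after extend(1): joint angles (θ0=270°, θ1=90°, e=1)
[2] after extend(1): joint angles (θ0=270°, θ1=90°, e=2)
no rival 2-sequence matches.

extend(1), extend(1)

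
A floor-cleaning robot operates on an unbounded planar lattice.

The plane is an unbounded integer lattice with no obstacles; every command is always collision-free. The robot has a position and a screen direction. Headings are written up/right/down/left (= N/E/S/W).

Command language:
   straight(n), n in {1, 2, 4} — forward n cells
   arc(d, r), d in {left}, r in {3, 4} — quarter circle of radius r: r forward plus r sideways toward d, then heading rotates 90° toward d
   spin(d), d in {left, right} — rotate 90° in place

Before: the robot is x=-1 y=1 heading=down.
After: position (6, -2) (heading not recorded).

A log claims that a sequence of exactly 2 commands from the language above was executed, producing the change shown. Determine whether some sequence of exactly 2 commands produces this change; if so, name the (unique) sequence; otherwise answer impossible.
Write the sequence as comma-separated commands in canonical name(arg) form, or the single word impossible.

arc(left, 3), straight(4)

key: order matters: swapping arc(left, 3) and straight(4) lands elsewhere
initial: x=-1 y=1 heading=down
[1] after arc(left, 3): x=2 y=-2 heading=right
[2] after straight(4): x=6 y=-2 heading=right
no other 2-command option fits: unique.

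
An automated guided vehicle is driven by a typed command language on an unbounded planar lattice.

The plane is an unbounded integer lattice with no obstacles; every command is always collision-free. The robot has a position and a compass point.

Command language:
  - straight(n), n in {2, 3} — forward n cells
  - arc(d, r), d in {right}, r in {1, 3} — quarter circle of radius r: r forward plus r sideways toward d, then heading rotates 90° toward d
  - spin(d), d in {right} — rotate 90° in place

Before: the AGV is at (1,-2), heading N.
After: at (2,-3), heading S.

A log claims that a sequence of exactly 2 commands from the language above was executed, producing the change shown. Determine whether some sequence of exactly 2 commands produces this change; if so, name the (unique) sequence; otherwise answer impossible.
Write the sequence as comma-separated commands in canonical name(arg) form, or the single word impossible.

key: position moved to (2,-3) AND the heading swung to S — translation plus rotation needed
start: at (1,-2), heading N
[1] after spin(right): at (1,-2), heading E
[2] after arc(right, 1): at (2,-3), heading S
no rival 2-sequence matches.

spin(right), arc(right, 1)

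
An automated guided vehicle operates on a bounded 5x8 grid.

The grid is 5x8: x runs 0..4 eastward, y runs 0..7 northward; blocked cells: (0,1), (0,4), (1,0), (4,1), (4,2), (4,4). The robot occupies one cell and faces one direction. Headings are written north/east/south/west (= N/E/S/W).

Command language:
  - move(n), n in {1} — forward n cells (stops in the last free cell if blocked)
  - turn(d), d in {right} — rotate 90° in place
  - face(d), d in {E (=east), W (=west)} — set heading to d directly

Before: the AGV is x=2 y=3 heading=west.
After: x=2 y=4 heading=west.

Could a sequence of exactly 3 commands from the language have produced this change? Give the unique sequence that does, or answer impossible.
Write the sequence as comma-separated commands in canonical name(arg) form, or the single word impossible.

key: running face(W) before turn(right) would end elsewhere — order is forced
initial: x=2 y=3 heading=west
[1] after turn(right): x=2 y=3 heading=north
[2] after move(1): x=2 y=4 heading=north
[3] after face(W): x=2 y=4 heading=west
all 64 alternatives checked — unique.

turn(right), move(1), face(W)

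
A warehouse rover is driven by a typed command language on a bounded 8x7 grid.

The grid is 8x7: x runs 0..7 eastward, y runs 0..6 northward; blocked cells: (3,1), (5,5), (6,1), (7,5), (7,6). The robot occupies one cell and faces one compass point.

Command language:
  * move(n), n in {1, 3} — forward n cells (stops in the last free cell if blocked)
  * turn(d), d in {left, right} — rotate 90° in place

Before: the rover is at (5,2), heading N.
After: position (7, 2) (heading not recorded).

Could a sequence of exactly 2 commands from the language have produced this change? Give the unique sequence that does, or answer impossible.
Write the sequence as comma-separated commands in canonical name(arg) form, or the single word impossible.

turn(right), move(3)

key: order matters: swapping turn(right) and move(3) lands elsewhere
initial: at (5,2), heading N
1. turn(right) → at (5,2), heading E
2. move(3) → at (7,2), heading E
uniquely the one of 16 2-step routes that fits.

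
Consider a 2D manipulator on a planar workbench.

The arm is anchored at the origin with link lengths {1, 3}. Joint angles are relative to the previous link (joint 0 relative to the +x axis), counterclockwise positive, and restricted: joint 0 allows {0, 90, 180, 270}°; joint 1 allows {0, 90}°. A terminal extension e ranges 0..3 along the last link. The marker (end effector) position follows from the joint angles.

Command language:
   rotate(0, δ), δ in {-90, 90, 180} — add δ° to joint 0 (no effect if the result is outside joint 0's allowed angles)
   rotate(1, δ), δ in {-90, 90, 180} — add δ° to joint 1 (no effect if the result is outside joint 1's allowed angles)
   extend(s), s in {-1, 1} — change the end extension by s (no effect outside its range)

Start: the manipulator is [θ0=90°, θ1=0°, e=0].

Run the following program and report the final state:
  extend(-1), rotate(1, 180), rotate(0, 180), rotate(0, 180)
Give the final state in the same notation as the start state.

from: [θ0=90°, θ1=0°, e=0]
t=1 extend(-1) ⇒ [θ0=90°, θ1=0°, e=0]
t=2 rotate(1, 180) ⇒ [θ0=90°, θ1=0°, e=0]
t=3 rotate(0, 180) ⇒ [θ0=270°, θ1=0°, e=0]
t=4 rotate(0, 180) ⇒ [θ0=90°, θ1=0°, e=0]

[θ0=90°, θ1=0°, e=0]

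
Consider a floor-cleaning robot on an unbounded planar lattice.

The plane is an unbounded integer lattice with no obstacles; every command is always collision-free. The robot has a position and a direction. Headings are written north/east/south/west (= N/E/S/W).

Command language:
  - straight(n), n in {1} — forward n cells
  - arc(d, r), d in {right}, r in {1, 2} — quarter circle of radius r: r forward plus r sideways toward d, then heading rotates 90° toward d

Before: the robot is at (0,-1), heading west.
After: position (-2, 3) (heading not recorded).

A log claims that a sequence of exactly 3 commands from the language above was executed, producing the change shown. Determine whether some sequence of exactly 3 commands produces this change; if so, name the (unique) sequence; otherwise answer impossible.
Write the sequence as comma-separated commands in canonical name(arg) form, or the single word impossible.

arc(right, 2), straight(1), straight(1)

key: running straight(1) before arc(right, 2) would end elsewhere — order is forced
initial: at (0,-1), heading west
t=1 arc(right, 2) ⇒ at (-2,1), heading north
t=2 straight(1) ⇒ at (-2,2), heading north
t=3 straight(1) ⇒ at (-2,3), heading north
no rival 3-sequence matches.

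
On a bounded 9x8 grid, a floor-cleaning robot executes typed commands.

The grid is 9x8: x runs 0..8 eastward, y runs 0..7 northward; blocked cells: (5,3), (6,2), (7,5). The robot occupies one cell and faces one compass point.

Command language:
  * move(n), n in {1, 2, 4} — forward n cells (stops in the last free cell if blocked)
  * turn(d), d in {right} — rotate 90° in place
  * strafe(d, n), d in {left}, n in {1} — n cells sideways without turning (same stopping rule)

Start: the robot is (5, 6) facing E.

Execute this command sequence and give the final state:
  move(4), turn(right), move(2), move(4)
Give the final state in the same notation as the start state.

(8, 0) facing S

begin: (5, 6) facing E
[1] after move(4): (8, 6) facing E
[2] after turn(right): (8, 6) facing S
[3] after move(2): (8, 4) facing S
[4] after move(4): (8, 0) facing S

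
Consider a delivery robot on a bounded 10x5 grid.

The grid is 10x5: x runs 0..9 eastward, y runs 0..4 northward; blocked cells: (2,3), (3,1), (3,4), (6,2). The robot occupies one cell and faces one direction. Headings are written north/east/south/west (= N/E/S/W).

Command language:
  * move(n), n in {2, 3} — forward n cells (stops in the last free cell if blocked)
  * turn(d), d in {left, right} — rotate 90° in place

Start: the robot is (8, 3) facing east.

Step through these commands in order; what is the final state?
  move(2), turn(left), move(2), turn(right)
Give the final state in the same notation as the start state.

(9, 4) facing east

from: (8, 3) facing east
[1] after move(2): (9, 3) facing east
[2] after turn(left): (9, 3) facing north
[3] after move(2): (9, 4) facing north
[4] after turn(right): (9, 4) facing east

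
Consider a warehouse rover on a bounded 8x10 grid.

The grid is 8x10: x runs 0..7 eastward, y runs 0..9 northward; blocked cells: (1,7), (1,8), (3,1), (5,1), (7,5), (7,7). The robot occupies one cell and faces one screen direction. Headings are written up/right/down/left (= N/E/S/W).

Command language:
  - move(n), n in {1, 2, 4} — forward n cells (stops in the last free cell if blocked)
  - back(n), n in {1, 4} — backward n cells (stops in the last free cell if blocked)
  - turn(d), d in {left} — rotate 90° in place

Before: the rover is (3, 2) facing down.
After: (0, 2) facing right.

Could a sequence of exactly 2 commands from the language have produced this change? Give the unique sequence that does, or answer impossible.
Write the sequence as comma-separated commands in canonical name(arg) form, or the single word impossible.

key: running back(4) before turn(left) would end elsewhere — order is forced
begin: (3, 2) facing down
t=1 turn(left) ⇒ (3, 2) facing right
t=2 back(4) ⇒ (0, 2) facing right
all 36 alternatives checked — unique.

turn(left), back(4)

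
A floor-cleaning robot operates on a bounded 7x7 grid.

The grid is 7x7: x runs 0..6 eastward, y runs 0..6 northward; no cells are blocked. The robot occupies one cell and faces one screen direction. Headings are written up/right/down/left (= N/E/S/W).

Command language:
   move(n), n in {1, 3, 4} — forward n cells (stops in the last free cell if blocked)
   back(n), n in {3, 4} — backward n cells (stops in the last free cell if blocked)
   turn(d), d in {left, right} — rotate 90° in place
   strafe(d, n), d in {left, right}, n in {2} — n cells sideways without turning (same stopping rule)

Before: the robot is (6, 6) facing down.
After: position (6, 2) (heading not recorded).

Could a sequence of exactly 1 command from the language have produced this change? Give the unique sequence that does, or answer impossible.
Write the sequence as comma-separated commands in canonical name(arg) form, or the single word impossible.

move(4)

from: (6, 6) facing down
1. move(4) → (6, 2) facing down
no other 1-command option fits: unique.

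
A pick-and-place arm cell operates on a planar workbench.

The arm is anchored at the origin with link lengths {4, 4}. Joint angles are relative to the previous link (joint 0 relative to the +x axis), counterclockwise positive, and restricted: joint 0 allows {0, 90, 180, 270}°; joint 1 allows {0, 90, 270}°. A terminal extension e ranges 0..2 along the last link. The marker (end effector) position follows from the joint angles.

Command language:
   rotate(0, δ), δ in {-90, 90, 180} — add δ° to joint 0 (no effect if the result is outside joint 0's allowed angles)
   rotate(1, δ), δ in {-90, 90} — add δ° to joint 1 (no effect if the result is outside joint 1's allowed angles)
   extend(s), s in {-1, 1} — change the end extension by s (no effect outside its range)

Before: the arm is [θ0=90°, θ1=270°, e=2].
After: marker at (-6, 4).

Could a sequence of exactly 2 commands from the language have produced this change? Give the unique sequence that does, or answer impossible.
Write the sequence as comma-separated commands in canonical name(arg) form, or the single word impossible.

t0: [θ0=90°, θ1=270°, e=2]
[1] after rotate(1, 90): [θ0=90°, θ1=0°, e=2]
[2] after rotate(1, 90): [θ0=90°, θ1=90°, e=2]
no other 2-command option fits: unique.

rotate(1, 90), rotate(1, 90)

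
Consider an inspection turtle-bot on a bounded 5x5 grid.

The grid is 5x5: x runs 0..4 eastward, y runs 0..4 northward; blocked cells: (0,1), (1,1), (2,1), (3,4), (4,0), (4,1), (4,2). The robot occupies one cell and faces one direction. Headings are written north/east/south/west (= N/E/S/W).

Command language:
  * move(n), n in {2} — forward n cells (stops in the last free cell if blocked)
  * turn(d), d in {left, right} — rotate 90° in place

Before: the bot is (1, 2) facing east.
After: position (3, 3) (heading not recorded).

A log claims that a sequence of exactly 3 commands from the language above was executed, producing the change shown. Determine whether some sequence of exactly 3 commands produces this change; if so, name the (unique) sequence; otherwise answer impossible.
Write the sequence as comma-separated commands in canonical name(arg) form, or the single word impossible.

key: the second move(2) is stopped early by the blocked cell at (3,4)
from: (1, 2) facing east
t=1 move(2) ⇒ (3, 2) facing east
t=2 turn(left) ⇒ (3, 2) facing north
t=3 move(2) ⇒ (3, 3) facing north
uniquely the one of 27 3-step routes that fits.

move(2), turn(left), move(2)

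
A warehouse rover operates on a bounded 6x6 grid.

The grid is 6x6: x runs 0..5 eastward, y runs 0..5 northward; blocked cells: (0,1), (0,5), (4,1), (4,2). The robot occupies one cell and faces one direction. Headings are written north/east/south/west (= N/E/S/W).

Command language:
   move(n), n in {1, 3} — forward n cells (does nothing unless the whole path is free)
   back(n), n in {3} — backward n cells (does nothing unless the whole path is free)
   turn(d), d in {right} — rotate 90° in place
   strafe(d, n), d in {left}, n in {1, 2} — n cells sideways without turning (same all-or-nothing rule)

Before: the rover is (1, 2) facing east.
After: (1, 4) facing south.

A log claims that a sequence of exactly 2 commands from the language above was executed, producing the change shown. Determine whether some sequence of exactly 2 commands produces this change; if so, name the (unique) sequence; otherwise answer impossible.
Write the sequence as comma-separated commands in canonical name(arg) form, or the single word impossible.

key: cell and facing (now S) both changed — the 2 commands mix motion and turning
from: (1, 2) facing east
step 1 (strafe(left, 2)): (1, 4) facing east
step 2 (turn(right)): (1, 4) facing south
uniquely the one of 36 2-step routes that fits.

strafe(left, 2), turn(right)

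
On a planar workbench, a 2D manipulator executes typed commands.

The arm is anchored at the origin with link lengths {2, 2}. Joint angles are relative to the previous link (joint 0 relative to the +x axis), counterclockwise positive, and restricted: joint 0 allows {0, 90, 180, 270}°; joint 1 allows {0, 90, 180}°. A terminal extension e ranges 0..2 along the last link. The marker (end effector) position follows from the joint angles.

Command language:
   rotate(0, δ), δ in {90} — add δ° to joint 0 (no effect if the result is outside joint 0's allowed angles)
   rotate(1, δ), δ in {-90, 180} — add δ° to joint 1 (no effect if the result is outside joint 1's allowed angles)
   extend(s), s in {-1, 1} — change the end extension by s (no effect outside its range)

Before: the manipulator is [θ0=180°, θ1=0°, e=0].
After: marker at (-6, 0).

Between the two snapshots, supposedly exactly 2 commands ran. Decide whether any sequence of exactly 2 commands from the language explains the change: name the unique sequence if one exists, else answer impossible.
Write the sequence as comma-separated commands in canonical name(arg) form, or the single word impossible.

begin: [θ0=180°, θ1=0°, e=0]
[1] after extend(1): [θ0=180°, θ1=0°, e=1]
[2] after extend(1): [θ0=180°, θ1=0°, e=2]
no other 2-command option fits: unique.

extend(1), extend(1)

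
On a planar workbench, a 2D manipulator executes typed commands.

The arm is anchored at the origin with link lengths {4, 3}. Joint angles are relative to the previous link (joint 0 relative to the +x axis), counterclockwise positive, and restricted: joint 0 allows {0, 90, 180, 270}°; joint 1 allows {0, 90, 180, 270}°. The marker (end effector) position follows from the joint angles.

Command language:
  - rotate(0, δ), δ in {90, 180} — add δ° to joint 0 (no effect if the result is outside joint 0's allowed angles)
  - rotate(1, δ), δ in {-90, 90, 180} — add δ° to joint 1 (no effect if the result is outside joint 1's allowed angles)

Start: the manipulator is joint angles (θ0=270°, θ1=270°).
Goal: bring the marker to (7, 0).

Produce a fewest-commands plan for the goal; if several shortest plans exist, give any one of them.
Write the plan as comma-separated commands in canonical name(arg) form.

begin: joint angles (θ0=270°, θ1=270°)
1. rotate(0, 90) → joint angles (θ0=0°, θ1=270°)
2. rotate(1, 90) → joint angles (θ0=0°, θ1=0°)
no 1-step plan works, so 2 is optimal.

rotate(0, 90), rotate(1, 90)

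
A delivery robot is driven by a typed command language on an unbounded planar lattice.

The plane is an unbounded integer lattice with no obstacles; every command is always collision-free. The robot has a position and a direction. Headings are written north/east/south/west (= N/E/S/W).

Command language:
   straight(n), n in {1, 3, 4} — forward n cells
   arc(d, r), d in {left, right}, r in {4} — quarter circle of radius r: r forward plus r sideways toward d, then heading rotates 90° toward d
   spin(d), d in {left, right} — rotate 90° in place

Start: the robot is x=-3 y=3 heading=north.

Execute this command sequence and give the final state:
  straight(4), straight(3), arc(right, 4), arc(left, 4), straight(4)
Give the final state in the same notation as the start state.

x=5 y=22 heading=north

from: x=-3 y=3 heading=north
t=1 straight(4) ⇒ x=-3 y=7 heading=north
t=2 straight(3) ⇒ x=-3 y=10 heading=north
t=3 arc(right, 4) ⇒ x=1 y=14 heading=east
t=4 arc(left, 4) ⇒ x=5 y=18 heading=north
t=5 straight(4) ⇒ x=5 y=22 heading=north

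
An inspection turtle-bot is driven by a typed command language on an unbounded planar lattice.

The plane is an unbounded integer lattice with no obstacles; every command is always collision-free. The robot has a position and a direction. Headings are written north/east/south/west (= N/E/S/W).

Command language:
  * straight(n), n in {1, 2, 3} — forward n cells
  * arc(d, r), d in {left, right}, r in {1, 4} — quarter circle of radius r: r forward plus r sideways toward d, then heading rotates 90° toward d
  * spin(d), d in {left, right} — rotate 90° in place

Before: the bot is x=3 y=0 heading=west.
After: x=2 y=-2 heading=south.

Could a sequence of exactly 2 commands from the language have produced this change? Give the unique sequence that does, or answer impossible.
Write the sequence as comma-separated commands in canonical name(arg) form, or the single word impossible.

key: running straight(1) before arc(left, 1) would end elsewhere — order is forced
initial: x=3 y=0 heading=west
step 1 (arc(left, 1)): x=2 y=-1 heading=south
step 2 (straight(1)): x=2 y=-2 heading=south
uniquely the one of 81 2-step routes that fits.

arc(left, 1), straight(1)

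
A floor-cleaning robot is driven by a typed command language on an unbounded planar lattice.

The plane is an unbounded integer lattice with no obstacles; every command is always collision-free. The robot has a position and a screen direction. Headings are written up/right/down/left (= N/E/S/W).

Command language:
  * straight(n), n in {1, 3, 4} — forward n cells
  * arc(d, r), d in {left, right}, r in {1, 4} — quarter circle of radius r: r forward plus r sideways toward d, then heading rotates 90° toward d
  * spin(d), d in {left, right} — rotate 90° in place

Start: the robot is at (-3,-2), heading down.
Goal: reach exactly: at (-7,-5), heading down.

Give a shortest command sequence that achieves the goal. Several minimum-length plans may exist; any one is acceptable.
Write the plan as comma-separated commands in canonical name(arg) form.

straight(3), spin(right), straight(4), spin(left)

start: at (-3,-2), heading down
[1] after straight(3): at (-3,-5), heading down
[2] after spin(right): at (-3,-5), heading left
[3] after straight(4): at (-7,-5), heading left
[4] after spin(left): at (-7,-5), heading down
shorter routes all fall short; 4 is best.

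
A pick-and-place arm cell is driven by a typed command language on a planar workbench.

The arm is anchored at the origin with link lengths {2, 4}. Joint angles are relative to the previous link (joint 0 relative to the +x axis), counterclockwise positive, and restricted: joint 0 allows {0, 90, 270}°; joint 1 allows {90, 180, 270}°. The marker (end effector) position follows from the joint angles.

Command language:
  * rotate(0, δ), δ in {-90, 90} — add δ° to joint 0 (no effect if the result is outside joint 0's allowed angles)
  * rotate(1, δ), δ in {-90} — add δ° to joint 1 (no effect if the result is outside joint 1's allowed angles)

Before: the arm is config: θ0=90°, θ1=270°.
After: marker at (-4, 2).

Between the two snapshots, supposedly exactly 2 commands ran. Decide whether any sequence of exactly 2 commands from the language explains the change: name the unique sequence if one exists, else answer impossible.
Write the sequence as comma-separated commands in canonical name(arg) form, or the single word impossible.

rotate(1, -90), rotate(1, -90)

t0: config: θ0=90°, θ1=270°
[1] after rotate(1, -90): config: θ0=90°, θ1=180°
[2] after rotate(1, -90): config: θ0=90°, θ1=90°
no other 2-command option fits: unique.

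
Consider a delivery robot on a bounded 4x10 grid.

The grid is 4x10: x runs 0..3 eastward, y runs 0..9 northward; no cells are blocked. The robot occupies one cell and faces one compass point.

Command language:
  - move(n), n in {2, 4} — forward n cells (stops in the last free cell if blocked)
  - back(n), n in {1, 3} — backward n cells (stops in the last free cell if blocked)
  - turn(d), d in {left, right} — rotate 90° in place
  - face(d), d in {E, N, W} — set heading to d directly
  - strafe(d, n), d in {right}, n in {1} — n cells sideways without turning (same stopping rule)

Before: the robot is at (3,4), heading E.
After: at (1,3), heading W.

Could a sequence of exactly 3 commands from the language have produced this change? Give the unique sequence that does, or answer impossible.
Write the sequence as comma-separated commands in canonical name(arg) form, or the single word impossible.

key: position moved to (1,3) AND the heading swung to W — translation plus rotation needed
begin: at (3,4), heading E
[1] after strafe(right, 1): at (3,3), heading E
[2] after face(W): at (3,3), heading W
[3] after move(2): at (1,3), heading W
uniquely the one of 1000 3-step routes that fits.

strafe(right, 1), face(W), move(2)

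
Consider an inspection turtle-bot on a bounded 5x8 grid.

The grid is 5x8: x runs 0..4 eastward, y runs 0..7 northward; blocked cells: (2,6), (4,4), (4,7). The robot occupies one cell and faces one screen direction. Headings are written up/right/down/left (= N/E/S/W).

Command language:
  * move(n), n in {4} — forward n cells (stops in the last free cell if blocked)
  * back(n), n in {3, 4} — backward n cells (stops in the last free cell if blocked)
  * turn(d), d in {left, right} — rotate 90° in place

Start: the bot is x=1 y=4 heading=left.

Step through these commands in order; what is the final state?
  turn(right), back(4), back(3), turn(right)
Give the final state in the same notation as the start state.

x=1 y=0 heading=right

initial: x=1 y=4 heading=left
1. turn(right) → x=1 y=4 heading=up
2. back(4) → x=1 y=0 heading=up
3. back(3) → x=1 y=0 heading=up
4. turn(right) → x=1 y=0 heading=right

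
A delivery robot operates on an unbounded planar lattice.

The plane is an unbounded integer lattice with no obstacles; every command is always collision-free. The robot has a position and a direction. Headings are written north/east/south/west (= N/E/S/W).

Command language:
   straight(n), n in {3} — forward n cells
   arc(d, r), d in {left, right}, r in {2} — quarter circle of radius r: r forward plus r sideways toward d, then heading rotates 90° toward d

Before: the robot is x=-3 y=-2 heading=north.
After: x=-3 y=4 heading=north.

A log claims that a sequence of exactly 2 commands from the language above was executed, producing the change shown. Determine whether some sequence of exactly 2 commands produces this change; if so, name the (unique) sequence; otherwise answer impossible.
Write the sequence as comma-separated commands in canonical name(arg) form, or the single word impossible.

key: heading stays N — no command in the sequence turns
from: x=-3 y=-2 heading=north
t=1 straight(3) ⇒ x=-3 y=1 heading=north
t=2 straight(3) ⇒ x=-3 y=4 heading=north
no rival 2-sequence matches.

straight(3), straight(3)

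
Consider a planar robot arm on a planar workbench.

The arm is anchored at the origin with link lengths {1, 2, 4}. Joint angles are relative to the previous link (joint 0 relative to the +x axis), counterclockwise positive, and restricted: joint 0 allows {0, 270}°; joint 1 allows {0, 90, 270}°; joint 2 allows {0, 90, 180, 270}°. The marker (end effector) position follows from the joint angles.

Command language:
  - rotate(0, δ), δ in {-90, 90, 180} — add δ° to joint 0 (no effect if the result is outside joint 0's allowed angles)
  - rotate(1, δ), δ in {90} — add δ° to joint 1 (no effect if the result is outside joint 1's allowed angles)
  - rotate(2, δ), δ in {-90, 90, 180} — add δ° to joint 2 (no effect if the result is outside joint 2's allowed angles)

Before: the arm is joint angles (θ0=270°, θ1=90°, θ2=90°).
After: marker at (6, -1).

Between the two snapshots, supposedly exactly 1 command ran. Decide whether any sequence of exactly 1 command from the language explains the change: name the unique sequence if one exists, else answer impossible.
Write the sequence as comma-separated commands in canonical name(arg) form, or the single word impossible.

from: joint angles (θ0=270°, θ1=90°, θ2=90°)
1. rotate(2, -90) → joint angles (θ0=270°, θ1=90°, θ2=0°)
all 7 alternatives checked — unique.

rotate(2, -90)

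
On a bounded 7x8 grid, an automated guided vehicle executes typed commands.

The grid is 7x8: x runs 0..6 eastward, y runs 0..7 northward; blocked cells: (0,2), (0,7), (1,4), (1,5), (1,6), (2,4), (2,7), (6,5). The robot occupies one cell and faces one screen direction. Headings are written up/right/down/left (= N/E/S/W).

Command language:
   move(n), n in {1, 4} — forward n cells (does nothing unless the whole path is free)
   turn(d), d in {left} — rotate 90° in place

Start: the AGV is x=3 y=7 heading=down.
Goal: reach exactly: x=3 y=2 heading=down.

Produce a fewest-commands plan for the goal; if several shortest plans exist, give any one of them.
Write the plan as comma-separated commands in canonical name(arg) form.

move(1), move(4)

from: x=3 y=7 heading=down
step 1 (move(1)): x=3 y=6 heading=down
step 2 (move(4)): x=3 y=2 heading=down
no 1-step plan works, so 2 is optimal.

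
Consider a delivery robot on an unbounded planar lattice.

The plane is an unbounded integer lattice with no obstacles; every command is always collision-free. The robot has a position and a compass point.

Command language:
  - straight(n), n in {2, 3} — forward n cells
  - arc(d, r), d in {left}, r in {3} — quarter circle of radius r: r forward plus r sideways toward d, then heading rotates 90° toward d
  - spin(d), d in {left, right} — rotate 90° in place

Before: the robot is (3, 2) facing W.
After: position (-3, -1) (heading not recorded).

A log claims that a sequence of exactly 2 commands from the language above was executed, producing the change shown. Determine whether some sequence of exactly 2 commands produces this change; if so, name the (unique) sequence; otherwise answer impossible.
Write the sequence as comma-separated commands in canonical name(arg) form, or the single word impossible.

key: running arc(left, 3) before straight(3) would end elsewhere — order is forced
from: (3, 2) facing W
step 1 (straight(3)): (0, 2) facing W
step 2 (arc(left, 3)): (-3, -1) facing S
uniquely the one of 25 2-step routes that fits.

straight(3), arc(left, 3)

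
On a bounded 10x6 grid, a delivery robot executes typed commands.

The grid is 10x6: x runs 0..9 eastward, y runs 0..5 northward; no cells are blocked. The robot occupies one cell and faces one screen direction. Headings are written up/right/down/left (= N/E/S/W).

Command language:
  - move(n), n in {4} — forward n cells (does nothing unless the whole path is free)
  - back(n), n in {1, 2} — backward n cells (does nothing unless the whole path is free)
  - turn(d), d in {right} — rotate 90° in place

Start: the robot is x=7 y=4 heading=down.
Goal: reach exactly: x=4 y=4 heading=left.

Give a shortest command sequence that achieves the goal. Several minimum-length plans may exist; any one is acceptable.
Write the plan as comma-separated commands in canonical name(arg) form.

t0: x=7 y=4 heading=down
[1] after turn(right): x=7 y=4 heading=left
[2] after move(4): x=3 y=4 heading=left
[3] after back(1): x=4 y=4 heading=left
minimal: 3 command(s), checked below 3.

turn(right), move(4), back(1)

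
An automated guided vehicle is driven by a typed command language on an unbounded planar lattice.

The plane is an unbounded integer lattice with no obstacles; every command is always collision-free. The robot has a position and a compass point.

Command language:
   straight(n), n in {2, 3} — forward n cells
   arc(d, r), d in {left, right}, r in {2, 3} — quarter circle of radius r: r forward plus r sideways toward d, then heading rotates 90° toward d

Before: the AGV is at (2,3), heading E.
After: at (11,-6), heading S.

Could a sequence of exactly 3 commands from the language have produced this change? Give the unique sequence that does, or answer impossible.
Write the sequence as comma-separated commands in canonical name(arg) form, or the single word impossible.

arc(right, 3), arc(left, 3), arc(right, 3)

key: cell and facing (now S) both changed — the 3 commands mix motion and turning
begin: at (2,3), heading E
1. arc(right, 3) → at (5,0), heading S
2. arc(left, 3) → at (8,-3), heading E
3. arc(right, 3) → at (11,-6), heading S
all 216 alternatives checked — unique.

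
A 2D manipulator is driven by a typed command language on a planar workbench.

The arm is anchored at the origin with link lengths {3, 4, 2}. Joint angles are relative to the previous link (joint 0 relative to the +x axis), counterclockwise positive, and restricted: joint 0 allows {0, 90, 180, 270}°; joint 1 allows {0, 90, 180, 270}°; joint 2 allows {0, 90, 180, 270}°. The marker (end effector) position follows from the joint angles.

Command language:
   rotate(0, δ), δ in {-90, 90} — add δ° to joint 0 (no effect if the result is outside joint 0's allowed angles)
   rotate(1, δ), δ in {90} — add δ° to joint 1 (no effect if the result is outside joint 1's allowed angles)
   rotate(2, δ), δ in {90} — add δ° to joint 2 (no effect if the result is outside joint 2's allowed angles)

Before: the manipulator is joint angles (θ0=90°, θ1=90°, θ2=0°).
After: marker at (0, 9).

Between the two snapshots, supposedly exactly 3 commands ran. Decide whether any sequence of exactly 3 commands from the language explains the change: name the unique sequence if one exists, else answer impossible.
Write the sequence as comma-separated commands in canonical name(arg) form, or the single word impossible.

rotate(1, 90), rotate(1, 90), rotate(1, 90)

t0: joint angles (θ0=90°, θ1=90°, θ2=0°)
[1] after rotate(1, 90): joint angles (θ0=90°, θ1=180°, θ2=0°)
[2] after rotate(1, 90): joint angles (θ0=90°, θ1=270°, θ2=0°)
[3] after rotate(1, 90): joint angles (θ0=90°, θ1=0°, θ2=0°)
uniquely the one of 64 3-step routes that fits.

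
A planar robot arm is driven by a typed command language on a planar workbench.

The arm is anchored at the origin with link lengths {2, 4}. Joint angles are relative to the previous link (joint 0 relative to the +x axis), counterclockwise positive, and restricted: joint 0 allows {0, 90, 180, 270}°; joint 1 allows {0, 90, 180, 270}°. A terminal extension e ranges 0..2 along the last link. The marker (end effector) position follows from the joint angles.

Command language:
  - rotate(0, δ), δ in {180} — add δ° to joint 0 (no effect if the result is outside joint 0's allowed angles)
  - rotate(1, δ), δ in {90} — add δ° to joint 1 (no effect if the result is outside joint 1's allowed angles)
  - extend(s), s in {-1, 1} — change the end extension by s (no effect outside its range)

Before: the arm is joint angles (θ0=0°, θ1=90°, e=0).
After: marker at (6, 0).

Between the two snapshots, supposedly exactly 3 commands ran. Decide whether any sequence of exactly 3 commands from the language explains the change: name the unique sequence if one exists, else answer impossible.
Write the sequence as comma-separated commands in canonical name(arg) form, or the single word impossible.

rotate(1, 90), rotate(1, 90), rotate(1, 90)

start: joint angles (θ0=0°, θ1=90°, e=0)
[1] after rotate(1, 90): joint angles (θ0=0°, θ1=180°, e=0)
[2] after rotate(1, 90): joint angles (θ0=0°, θ1=270°, e=0)
[3] after rotate(1, 90): joint angles (θ0=0°, θ1=0°, e=0)
uniquely the one of 64 3-step routes that fits.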